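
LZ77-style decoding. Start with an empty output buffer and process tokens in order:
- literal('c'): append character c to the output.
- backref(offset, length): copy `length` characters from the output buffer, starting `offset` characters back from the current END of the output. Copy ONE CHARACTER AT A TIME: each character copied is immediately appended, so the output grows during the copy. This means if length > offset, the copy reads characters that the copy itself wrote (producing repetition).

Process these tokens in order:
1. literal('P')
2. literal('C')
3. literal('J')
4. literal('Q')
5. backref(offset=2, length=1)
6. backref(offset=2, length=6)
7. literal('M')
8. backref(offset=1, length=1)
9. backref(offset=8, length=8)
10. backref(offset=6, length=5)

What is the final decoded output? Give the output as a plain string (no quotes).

Answer: PCJQJQJQJQJMMQJQJQJMMQJQJM

Derivation:
Token 1: literal('P'). Output: "P"
Token 2: literal('C'). Output: "PC"
Token 3: literal('J'). Output: "PCJ"
Token 4: literal('Q'). Output: "PCJQ"
Token 5: backref(off=2, len=1). Copied 'J' from pos 2. Output: "PCJQJ"
Token 6: backref(off=2, len=6) (overlapping!). Copied 'QJQJQJ' from pos 3. Output: "PCJQJQJQJQJ"
Token 7: literal('M'). Output: "PCJQJQJQJQJM"
Token 8: backref(off=1, len=1). Copied 'M' from pos 11. Output: "PCJQJQJQJQJMM"
Token 9: backref(off=8, len=8). Copied 'QJQJQJMM' from pos 5. Output: "PCJQJQJQJQJMMQJQJQJMM"
Token 10: backref(off=6, len=5). Copied 'QJQJM' from pos 15. Output: "PCJQJQJQJQJMMQJQJQJMMQJQJM"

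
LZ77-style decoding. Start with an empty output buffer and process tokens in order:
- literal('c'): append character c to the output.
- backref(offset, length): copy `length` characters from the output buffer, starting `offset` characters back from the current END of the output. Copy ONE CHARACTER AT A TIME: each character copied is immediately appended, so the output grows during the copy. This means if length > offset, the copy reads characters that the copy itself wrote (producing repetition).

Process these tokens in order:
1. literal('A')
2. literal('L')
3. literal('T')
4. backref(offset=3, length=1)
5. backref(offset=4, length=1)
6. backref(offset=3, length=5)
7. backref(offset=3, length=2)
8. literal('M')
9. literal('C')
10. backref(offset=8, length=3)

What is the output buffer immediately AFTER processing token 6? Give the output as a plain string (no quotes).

Token 1: literal('A'). Output: "A"
Token 2: literal('L'). Output: "AL"
Token 3: literal('T'). Output: "ALT"
Token 4: backref(off=3, len=1). Copied 'A' from pos 0. Output: "ALTA"
Token 5: backref(off=4, len=1). Copied 'A' from pos 0. Output: "ALTAA"
Token 6: backref(off=3, len=5) (overlapping!). Copied 'TAATA' from pos 2. Output: "ALTAATAATA"

Answer: ALTAATAATA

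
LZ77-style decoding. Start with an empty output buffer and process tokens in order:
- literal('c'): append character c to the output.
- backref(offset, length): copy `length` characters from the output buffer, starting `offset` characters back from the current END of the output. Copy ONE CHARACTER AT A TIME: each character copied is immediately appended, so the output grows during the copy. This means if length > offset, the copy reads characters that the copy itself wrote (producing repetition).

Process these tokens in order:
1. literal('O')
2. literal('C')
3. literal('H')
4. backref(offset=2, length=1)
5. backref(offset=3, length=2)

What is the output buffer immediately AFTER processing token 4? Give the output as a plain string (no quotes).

Token 1: literal('O'). Output: "O"
Token 2: literal('C'). Output: "OC"
Token 3: literal('H'). Output: "OCH"
Token 4: backref(off=2, len=1). Copied 'C' from pos 1. Output: "OCHC"

Answer: OCHC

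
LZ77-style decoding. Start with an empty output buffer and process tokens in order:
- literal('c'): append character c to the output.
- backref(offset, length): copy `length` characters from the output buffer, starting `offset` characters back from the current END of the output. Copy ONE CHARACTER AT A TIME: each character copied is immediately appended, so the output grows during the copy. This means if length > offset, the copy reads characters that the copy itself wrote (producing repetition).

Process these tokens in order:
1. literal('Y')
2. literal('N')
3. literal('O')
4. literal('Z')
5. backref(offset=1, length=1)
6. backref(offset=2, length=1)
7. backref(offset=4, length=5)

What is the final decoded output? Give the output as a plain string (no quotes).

Token 1: literal('Y'). Output: "Y"
Token 2: literal('N'). Output: "YN"
Token 3: literal('O'). Output: "YNO"
Token 4: literal('Z'). Output: "YNOZ"
Token 5: backref(off=1, len=1). Copied 'Z' from pos 3. Output: "YNOZZ"
Token 6: backref(off=2, len=1). Copied 'Z' from pos 3. Output: "YNOZZZ"
Token 7: backref(off=4, len=5) (overlapping!). Copied 'OZZZO' from pos 2. Output: "YNOZZZOZZZO"

Answer: YNOZZZOZZZO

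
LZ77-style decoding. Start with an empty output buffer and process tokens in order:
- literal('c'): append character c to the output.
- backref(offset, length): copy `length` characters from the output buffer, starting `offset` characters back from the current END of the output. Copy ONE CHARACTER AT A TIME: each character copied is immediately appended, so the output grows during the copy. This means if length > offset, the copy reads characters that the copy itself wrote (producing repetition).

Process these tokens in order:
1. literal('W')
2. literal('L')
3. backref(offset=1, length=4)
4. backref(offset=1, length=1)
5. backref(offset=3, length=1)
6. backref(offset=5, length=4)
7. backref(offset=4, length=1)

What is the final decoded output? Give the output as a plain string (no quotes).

Token 1: literal('W'). Output: "W"
Token 2: literal('L'). Output: "WL"
Token 3: backref(off=1, len=4) (overlapping!). Copied 'LLLL' from pos 1. Output: "WLLLLL"
Token 4: backref(off=1, len=1). Copied 'L' from pos 5. Output: "WLLLLLL"
Token 5: backref(off=3, len=1). Copied 'L' from pos 4. Output: "WLLLLLLL"
Token 6: backref(off=5, len=4). Copied 'LLLL' from pos 3. Output: "WLLLLLLLLLLL"
Token 7: backref(off=4, len=1). Copied 'L' from pos 8. Output: "WLLLLLLLLLLLL"

Answer: WLLLLLLLLLLLL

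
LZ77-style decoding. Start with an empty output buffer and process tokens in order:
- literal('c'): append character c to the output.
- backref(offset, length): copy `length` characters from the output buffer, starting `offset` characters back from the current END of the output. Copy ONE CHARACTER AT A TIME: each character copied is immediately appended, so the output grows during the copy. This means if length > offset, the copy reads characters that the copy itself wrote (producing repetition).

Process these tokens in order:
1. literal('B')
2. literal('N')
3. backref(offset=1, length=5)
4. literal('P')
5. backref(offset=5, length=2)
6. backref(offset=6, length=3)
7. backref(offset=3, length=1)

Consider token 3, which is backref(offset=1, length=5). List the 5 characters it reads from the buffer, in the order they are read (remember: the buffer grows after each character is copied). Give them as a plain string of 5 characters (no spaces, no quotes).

Token 1: literal('B'). Output: "B"
Token 2: literal('N'). Output: "BN"
Token 3: backref(off=1, len=5). Buffer before: "BN" (len 2)
  byte 1: read out[1]='N', append. Buffer now: "BNN"
  byte 2: read out[2]='N', append. Buffer now: "BNNN"
  byte 3: read out[3]='N', append. Buffer now: "BNNNN"
  byte 4: read out[4]='N', append. Buffer now: "BNNNNN"
  byte 5: read out[5]='N', append. Buffer now: "BNNNNNN"

Answer: NNNNN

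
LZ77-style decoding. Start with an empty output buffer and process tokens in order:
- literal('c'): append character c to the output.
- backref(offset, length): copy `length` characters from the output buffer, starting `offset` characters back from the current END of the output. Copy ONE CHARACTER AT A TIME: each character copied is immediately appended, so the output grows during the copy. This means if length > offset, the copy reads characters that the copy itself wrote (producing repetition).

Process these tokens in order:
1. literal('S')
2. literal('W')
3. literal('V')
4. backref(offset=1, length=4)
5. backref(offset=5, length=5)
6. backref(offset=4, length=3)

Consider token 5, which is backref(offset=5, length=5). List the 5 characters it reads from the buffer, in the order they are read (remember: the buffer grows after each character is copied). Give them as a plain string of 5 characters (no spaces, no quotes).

Answer: VVVVV

Derivation:
Token 1: literal('S'). Output: "S"
Token 2: literal('W'). Output: "SW"
Token 3: literal('V'). Output: "SWV"
Token 4: backref(off=1, len=4) (overlapping!). Copied 'VVVV' from pos 2. Output: "SWVVVVV"
Token 5: backref(off=5, len=5). Buffer before: "SWVVVVV" (len 7)
  byte 1: read out[2]='V', append. Buffer now: "SWVVVVVV"
  byte 2: read out[3]='V', append. Buffer now: "SWVVVVVVV"
  byte 3: read out[4]='V', append. Buffer now: "SWVVVVVVVV"
  byte 4: read out[5]='V', append. Buffer now: "SWVVVVVVVVV"
  byte 5: read out[6]='V', append. Buffer now: "SWVVVVVVVVVV"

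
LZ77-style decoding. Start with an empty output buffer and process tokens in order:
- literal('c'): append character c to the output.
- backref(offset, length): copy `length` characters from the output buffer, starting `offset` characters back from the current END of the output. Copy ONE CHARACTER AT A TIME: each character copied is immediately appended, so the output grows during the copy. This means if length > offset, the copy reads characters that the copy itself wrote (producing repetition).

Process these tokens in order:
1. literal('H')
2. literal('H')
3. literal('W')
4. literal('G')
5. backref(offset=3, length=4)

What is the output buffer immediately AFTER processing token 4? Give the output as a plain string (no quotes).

Token 1: literal('H'). Output: "H"
Token 2: literal('H'). Output: "HH"
Token 3: literal('W'). Output: "HHW"
Token 4: literal('G'). Output: "HHWG"

Answer: HHWG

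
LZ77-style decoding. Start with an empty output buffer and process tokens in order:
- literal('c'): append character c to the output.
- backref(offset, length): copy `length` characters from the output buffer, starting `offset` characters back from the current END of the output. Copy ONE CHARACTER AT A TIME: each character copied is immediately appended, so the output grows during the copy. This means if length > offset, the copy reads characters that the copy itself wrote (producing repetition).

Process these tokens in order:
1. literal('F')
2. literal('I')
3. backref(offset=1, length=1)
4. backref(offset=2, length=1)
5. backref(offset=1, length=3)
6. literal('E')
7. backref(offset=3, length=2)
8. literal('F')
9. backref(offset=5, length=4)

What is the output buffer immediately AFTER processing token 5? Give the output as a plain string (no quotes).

Answer: FIIIIII

Derivation:
Token 1: literal('F'). Output: "F"
Token 2: literal('I'). Output: "FI"
Token 3: backref(off=1, len=1). Copied 'I' from pos 1. Output: "FII"
Token 4: backref(off=2, len=1). Copied 'I' from pos 1. Output: "FIII"
Token 5: backref(off=1, len=3) (overlapping!). Copied 'III' from pos 3. Output: "FIIIIII"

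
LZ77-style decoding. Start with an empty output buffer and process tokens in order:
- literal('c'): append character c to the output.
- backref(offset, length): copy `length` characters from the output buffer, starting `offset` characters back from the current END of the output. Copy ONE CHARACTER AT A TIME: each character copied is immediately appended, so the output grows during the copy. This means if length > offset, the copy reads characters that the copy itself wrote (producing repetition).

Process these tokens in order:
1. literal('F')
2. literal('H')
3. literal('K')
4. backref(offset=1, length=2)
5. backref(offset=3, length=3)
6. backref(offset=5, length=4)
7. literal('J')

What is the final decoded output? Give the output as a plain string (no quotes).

Answer: FHKKKKKKKKKKJ

Derivation:
Token 1: literal('F'). Output: "F"
Token 2: literal('H'). Output: "FH"
Token 3: literal('K'). Output: "FHK"
Token 4: backref(off=1, len=2) (overlapping!). Copied 'KK' from pos 2. Output: "FHKKK"
Token 5: backref(off=3, len=3). Copied 'KKK' from pos 2. Output: "FHKKKKKK"
Token 6: backref(off=5, len=4). Copied 'KKKK' from pos 3. Output: "FHKKKKKKKKKK"
Token 7: literal('J'). Output: "FHKKKKKKKKKKJ"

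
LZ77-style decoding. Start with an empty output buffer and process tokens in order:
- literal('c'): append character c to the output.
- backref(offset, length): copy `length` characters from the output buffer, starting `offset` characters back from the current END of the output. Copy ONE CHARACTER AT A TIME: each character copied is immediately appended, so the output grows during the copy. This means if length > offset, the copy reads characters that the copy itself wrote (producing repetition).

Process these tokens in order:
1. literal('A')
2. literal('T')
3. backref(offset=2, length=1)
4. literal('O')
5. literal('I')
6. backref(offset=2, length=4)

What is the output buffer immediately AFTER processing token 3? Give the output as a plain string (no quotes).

Answer: ATA

Derivation:
Token 1: literal('A'). Output: "A"
Token 2: literal('T'). Output: "AT"
Token 3: backref(off=2, len=1). Copied 'A' from pos 0. Output: "ATA"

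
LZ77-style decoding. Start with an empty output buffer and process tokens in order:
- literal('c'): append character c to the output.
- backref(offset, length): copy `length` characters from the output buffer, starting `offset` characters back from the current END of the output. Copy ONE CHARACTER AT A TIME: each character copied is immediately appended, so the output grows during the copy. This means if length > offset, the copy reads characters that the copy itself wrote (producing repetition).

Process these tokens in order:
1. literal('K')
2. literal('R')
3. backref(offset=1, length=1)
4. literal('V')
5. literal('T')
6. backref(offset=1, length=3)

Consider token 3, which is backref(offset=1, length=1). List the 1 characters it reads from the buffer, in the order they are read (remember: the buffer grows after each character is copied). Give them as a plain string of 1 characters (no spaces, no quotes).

Answer: R

Derivation:
Token 1: literal('K'). Output: "K"
Token 2: literal('R'). Output: "KR"
Token 3: backref(off=1, len=1). Buffer before: "KR" (len 2)
  byte 1: read out[1]='R', append. Buffer now: "KRR"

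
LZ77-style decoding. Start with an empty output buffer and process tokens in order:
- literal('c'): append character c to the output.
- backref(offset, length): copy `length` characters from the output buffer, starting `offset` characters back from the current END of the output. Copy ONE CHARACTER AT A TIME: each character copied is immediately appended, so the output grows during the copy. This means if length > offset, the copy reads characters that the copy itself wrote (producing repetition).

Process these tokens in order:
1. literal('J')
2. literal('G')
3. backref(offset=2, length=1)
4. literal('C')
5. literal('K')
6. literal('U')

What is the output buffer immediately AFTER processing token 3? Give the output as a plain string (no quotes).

Answer: JGJ

Derivation:
Token 1: literal('J'). Output: "J"
Token 2: literal('G'). Output: "JG"
Token 3: backref(off=2, len=1). Copied 'J' from pos 0. Output: "JGJ"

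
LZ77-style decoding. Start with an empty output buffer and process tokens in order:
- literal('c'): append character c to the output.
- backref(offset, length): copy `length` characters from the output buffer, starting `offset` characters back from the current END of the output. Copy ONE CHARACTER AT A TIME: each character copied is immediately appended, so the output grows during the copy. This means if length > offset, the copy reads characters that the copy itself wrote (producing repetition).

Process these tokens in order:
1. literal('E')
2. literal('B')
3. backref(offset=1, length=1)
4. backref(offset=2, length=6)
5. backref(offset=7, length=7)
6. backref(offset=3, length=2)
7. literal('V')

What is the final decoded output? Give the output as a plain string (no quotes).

Token 1: literal('E'). Output: "E"
Token 2: literal('B'). Output: "EB"
Token 3: backref(off=1, len=1). Copied 'B' from pos 1. Output: "EBB"
Token 4: backref(off=2, len=6) (overlapping!). Copied 'BBBBBB' from pos 1. Output: "EBBBBBBBB"
Token 5: backref(off=7, len=7). Copied 'BBBBBBB' from pos 2. Output: "EBBBBBBBBBBBBBBB"
Token 6: backref(off=3, len=2). Copied 'BB' from pos 13. Output: "EBBBBBBBBBBBBBBBBB"
Token 7: literal('V'). Output: "EBBBBBBBBBBBBBBBBBV"

Answer: EBBBBBBBBBBBBBBBBBV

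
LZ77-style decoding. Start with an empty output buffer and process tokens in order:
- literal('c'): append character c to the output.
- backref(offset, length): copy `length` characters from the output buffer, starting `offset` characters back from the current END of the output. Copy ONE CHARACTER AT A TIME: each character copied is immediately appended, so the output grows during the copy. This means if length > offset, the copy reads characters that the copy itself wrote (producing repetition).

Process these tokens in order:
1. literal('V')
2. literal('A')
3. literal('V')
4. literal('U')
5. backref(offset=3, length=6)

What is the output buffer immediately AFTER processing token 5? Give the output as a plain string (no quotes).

Token 1: literal('V'). Output: "V"
Token 2: literal('A'). Output: "VA"
Token 3: literal('V'). Output: "VAV"
Token 4: literal('U'). Output: "VAVU"
Token 5: backref(off=3, len=6) (overlapping!). Copied 'AVUAVU' from pos 1. Output: "VAVUAVUAVU"

Answer: VAVUAVUAVU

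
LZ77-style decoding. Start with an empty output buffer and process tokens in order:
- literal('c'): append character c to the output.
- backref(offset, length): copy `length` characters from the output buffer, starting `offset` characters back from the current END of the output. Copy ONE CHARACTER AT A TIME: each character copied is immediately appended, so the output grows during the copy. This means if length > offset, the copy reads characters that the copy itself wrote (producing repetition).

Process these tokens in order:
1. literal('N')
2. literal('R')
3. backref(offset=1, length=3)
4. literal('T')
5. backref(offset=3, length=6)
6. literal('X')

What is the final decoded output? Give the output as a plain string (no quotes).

Answer: NRRRRTRRTRRTX

Derivation:
Token 1: literal('N'). Output: "N"
Token 2: literal('R'). Output: "NR"
Token 3: backref(off=1, len=3) (overlapping!). Copied 'RRR' from pos 1. Output: "NRRRR"
Token 4: literal('T'). Output: "NRRRRT"
Token 5: backref(off=3, len=6) (overlapping!). Copied 'RRTRRT' from pos 3. Output: "NRRRRTRRTRRT"
Token 6: literal('X'). Output: "NRRRRTRRTRRTX"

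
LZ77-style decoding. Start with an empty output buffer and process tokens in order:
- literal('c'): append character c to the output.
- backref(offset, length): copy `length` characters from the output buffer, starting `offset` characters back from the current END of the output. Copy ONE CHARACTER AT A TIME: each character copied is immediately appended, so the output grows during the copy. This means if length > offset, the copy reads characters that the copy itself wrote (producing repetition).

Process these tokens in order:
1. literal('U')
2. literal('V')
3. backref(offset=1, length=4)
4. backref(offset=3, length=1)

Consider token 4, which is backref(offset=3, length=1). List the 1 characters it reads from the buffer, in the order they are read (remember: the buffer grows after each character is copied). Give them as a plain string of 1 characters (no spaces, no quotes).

Token 1: literal('U'). Output: "U"
Token 2: literal('V'). Output: "UV"
Token 3: backref(off=1, len=4) (overlapping!). Copied 'VVVV' from pos 1. Output: "UVVVVV"
Token 4: backref(off=3, len=1). Buffer before: "UVVVVV" (len 6)
  byte 1: read out[3]='V', append. Buffer now: "UVVVVVV"

Answer: V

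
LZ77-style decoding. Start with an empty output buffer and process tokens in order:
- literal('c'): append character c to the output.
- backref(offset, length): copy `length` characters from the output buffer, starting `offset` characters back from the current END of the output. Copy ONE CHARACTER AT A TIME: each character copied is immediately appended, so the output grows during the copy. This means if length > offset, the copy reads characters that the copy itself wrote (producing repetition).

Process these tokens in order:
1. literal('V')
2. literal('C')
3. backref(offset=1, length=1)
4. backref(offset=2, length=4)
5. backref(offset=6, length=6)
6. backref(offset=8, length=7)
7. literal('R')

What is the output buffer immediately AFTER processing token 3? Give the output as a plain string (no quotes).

Answer: VCC

Derivation:
Token 1: literal('V'). Output: "V"
Token 2: literal('C'). Output: "VC"
Token 3: backref(off=1, len=1). Copied 'C' from pos 1. Output: "VCC"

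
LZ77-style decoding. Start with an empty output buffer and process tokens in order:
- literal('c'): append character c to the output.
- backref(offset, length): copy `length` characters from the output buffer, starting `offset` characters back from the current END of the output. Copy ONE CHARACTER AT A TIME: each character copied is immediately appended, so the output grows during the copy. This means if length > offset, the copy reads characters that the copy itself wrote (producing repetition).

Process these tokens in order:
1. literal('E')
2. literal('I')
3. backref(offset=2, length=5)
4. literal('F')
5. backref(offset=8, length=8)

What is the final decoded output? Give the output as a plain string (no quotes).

Token 1: literal('E'). Output: "E"
Token 2: literal('I'). Output: "EI"
Token 3: backref(off=2, len=5) (overlapping!). Copied 'EIEIE' from pos 0. Output: "EIEIEIE"
Token 4: literal('F'). Output: "EIEIEIEF"
Token 5: backref(off=8, len=8). Copied 'EIEIEIEF' from pos 0. Output: "EIEIEIEFEIEIEIEF"

Answer: EIEIEIEFEIEIEIEF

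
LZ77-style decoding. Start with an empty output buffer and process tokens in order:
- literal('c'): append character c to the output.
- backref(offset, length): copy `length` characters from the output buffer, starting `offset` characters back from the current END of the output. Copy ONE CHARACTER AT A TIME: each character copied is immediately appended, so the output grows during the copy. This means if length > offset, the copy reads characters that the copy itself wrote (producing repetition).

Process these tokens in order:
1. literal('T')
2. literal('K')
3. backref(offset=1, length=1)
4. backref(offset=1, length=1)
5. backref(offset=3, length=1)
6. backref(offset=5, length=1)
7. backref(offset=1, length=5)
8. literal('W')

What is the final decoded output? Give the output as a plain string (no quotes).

Token 1: literal('T'). Output: "T"
Token 2: literal('K'). Output: "TK"
Token 3: backref(off=1, len=1). Copied 'K' from pos 1. Output: "TKK"
Token 4: backref(off=1, len=1). Copied 'K' from pos 2. Output: "TKKK"
Token 5: backref(off=3, len=1). Copied 'K' from pos 1. Output: "TKKKK"
Token 6: backref(off=5, len=1). Copied 'T' from pos 0. Output: "TKKKKT"
Token 7: backref(off=1, len=5) (overlapping!). Copied 'TTTTT' from pos 5. Output: "TKKKKTTTTTT"
Token 8: literal('W'). Output: "TKKKKTTTTTTW"

Answer: TKKKKTTTTTTW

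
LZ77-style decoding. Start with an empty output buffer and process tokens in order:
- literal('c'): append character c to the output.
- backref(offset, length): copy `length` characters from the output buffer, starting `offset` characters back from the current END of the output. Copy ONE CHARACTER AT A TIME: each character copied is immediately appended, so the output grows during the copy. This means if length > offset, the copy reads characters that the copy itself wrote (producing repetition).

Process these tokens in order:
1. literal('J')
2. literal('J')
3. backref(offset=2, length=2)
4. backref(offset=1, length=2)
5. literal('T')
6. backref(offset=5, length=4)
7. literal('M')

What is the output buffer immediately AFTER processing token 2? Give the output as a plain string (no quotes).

Answer: JJ

Derivation:
Token 1: literal('J'). Output: "J"
Token 2: literal('J'). Output: "JJ"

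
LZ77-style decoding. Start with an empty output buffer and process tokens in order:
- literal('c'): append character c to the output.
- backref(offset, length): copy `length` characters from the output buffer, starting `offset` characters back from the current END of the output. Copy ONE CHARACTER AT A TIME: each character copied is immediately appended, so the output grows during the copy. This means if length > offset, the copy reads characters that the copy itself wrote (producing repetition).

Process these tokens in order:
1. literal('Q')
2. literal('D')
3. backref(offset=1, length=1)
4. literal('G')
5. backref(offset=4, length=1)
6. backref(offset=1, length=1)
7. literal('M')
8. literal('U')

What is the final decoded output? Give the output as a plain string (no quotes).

Answer: QDDGQQMU

Derivation:
Token 1: literal('Q'). Output: "Q"
Token 2: literal('D'). Output: "QD"
Token 3: backref(off=1, len=1). Copied 'D' from pos 1. Output: "QDD"
Token 4: literal('G'). Output: "QDDG"
Token 5: backref(off=4, len=1). Copied 'Q' from pos 0. Output: "QDDGQ"
Token 6: backref(off=1, len=1). Copied 'Q' from pos 4. Output: "QDDGQQ"
Token 7: literal('M'). Output: "QDDGQQM"
Token 8: literal('U'). Output: "QDDGQQMU"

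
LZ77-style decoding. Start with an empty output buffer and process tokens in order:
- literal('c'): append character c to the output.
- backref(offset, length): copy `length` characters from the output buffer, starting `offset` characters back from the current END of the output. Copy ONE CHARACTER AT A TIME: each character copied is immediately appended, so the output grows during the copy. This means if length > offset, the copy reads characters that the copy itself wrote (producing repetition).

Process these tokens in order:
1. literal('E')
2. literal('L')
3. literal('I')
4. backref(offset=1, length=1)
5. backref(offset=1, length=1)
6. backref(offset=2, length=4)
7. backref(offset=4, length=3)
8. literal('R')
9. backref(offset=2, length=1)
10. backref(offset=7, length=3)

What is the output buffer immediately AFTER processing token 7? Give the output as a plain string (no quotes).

Answer: ELIIIIIIIIII

Derivation:
Token 1: literal('E'). Output: "E"
Token 2: literal('L'). Output: "EL"
Token 3: literal('I'). Output: "ELI"
Token 4: backref(off=1, len=1). Copied 'I' from pos 2. Output: "ELII"
Token 5: backref(off=1, len=1). Copied 'I' from pos 3. Output: "ELIII"
Token 6: backref(off=2, len=4) (overlapping!). Copied 'IIII' from pos 3. Output: "ELIIIIIII"
Token 7: backref(off=4, len=3). Copied 'III' from pos 5. Output: "ELIIIIIIIIII"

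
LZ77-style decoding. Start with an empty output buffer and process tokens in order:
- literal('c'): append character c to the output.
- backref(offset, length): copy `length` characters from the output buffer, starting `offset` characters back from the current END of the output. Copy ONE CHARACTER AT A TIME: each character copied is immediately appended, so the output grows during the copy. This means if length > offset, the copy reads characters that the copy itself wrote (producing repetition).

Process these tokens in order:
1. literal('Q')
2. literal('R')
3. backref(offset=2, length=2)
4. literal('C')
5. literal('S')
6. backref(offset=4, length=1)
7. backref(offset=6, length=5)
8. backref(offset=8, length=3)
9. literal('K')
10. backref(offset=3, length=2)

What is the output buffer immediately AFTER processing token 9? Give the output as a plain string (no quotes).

Token 1: literal('Q'). Output: "Q"
Token 2: literal('R'). Output: "QR"
Token 3: backref(off=2, len=2). Copied 'QR' from pos 0. Output: "QRQR"
Token 4: literal('C'). Output: "QRQRC"
Token 5: literal('S'). Output: "QRQRCS"
Token 6: backref(off=4, len=1). Copied 'Q' from pos 2. Output: "QRQRCSQ"
Token 7: backref(off=6, len=5). Copied 'RQRCS' from pos 1. Output: "QRQRCSQRQRCS"
Token 8: backref(off=8, len=3). Copied 'CSQ' from pos 4. Output: "QRQRCSQRQRCSCSQ"
Token 9: literal('K'). Output: "QRQRCSQRQRCSCSQK"

Answer: QRQRCSQRQRCSCSQK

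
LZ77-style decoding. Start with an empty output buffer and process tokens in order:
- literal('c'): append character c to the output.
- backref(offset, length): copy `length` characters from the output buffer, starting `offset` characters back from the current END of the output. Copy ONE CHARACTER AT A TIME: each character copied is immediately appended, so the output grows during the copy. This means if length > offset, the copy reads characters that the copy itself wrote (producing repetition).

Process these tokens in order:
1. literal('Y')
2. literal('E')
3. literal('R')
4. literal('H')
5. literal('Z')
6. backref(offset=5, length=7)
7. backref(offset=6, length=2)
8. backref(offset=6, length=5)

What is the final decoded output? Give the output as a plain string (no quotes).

Answer: YERHZYERHZYEERHZYEE

Derivation:
Token 1: literal('Y'). Output: "Y"
Token 2: literal('E'). Output: "YE"
Token 3: literal('R'). Output: "YER"
Token 4: literal('H'). Output: "YERH"
Token 5: literal('Z'). Output: "YERHZ"
Token 6: backref(off=5, len=7) (overlapping!). Copied 'YERHZYE' from pos 0. Output: "YERHZYERHZYE"
Token 7: backref(off=6, len=2). Copied 'ER' from pos 6. Output: "YERHZYERHZYEER"
Token 8: backref(off=6, len=5). Copied 'HZYEE' from pos 8. Output: "YERHZYERHZYEERHZYEE"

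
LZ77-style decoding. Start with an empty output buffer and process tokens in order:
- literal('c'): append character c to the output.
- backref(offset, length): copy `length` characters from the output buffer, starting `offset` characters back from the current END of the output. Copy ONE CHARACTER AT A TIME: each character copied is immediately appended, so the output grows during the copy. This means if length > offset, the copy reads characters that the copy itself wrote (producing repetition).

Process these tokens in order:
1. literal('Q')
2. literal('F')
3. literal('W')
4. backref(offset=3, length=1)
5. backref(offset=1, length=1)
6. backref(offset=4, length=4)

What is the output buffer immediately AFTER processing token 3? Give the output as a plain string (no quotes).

Answer: QFW

Derivation:
Token 1: literal('Q'). Output: "Q"
Token 2: literal('F'). Output: "QF"
Token 3: literal('W'). Output: "QFW"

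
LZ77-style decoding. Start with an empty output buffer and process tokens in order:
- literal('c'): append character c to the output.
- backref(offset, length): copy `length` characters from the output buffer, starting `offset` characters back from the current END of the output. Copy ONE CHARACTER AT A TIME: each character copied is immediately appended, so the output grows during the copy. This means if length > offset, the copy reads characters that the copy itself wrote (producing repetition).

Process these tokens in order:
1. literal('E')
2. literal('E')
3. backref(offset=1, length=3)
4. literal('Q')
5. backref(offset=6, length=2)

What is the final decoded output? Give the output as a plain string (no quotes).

Token 1: literal('E'). Output: "E"
Token 2: literal('E'). Output: "EE"
Token 3: backref(off=1, len=3) (overlapping!). Copied 'EEE' from pos 1. Output: "EEEEE"
Token 4: literal('Q'). Output: "EEEEEQ"
Token 5: backref(off=6, len=2). Copied 'EE' from pos 0. Output: "EEEEEQEE"

Answer: EEEEEQEE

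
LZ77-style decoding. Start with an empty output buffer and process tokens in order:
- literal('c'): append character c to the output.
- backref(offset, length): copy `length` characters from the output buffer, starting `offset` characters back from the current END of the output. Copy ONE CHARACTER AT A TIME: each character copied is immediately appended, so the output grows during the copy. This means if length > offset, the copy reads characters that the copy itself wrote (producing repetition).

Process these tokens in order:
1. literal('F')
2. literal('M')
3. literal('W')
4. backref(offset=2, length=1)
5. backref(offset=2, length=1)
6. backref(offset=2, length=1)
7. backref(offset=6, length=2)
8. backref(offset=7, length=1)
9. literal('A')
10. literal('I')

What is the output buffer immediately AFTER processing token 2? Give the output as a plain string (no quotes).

Answer: FM

Derivation:
Token 1: literal('F'). Output: "F"
Token 2: literal('M'). Output: "FM"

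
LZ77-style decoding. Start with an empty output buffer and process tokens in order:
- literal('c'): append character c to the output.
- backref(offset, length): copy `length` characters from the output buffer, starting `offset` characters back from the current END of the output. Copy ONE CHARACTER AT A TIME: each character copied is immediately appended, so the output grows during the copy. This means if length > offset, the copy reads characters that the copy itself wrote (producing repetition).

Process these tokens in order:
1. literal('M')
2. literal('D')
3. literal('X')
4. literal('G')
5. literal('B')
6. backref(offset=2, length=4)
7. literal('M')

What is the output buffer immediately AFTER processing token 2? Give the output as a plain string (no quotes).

Answer: MD

Derivation:
Token 1: literal('M'). Output: "M"
Token 2: literal('D'). Output: "MD"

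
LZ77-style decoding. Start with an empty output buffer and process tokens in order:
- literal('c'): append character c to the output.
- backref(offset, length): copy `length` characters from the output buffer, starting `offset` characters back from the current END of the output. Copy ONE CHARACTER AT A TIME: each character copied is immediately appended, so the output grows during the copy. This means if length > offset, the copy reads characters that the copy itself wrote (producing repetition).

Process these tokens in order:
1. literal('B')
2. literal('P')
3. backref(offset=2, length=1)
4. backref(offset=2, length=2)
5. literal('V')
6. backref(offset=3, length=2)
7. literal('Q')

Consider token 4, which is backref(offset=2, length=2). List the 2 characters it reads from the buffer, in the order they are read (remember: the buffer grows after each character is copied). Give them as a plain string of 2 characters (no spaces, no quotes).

Answer: PB

Derivation:
Token 1: literal('B'). Output: "B"
Token 2: literal('P'). Output: "BP"
Token 3: backref(off=2, len=1). Copied 'B' from pos 0. Output: "BPB"
Token 4: backref(off=2, len=2). Buffer before: "BPB" (len 3)
  byte 1: read out[1]='P', append. Buffer now: "BPBP"
  byte 2: read out[2]='B', append. Buffer now: "BPBPB"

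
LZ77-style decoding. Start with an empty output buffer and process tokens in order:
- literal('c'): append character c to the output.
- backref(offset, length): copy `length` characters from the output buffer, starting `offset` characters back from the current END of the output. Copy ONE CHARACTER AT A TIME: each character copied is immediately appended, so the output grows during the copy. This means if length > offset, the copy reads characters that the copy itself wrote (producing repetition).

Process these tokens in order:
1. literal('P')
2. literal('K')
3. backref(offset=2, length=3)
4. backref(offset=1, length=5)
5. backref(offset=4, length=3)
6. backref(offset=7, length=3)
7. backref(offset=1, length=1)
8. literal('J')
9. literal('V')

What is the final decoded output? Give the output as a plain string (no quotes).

Answer: PKPKPPPPPPPPPPPPPJV

Derivation:
Token 1: literal('P'). Output: "P"
Token 2: literal('K'). Output: "PK"
Token 3: backref(off=2, len=3) (overlapping!). Copied 'PKP' from pos 0. Output: "PKPKP"
Token 4: backref(off=1, len=5) (overlapping!). Copied 'PPPPP' from pos 4. Output: "PKPKPPPPPP"
Token 5: backref(off=4, len=3). Copied 'PPP' from pos 6. Output: "PKPKPPPPPPPPP"
Token 6: backref(off=7, len=3). Copied 'PPP' from pos 6. Output: "PKPKPPPPPPPPPPPP"
Token 7: backref(off=1, len=1). Copied 'P' from pos 15. Output: "PKPKPPPPPPPPPPPPP"
Token 8: literal('J'). Output: "PKPKPPPPPPPPPPPPPJ"
Token 9: literal('V'). Output: "PKPKPPPPPPPPPPPPPJV"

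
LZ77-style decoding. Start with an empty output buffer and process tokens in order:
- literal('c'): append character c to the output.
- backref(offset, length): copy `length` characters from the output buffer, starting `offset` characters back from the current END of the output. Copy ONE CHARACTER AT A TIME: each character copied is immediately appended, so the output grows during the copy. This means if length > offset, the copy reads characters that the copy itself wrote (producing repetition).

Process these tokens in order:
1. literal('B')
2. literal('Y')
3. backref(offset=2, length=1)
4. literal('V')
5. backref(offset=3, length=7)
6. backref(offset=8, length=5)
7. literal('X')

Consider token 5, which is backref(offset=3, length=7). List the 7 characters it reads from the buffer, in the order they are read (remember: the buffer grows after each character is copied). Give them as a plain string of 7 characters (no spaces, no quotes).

Answer: YBVYBVY

Derivation:
Token 1: literal('B'). Output: "B"
Token 2: literal('Y'). Output: "BY"
Token 3: backref(off=2, len=1). Copied 'B' from pos 0. Output: "BYB"
Token 4: literal('V'). Output: "BYBV"
Token 5: backref(off=3, len=7). Buffer before: "BYBV" (len 4)
  byte 1: read out[1]='Y', append. Buffer now: "BYBVY"
  byte 2: read out[2]='B', append. Buffer now: "BYBVYB"
  byte 3: read out[3]='V', append. Buffer now: "BYBVYBV"
  byte 4: read out[4]='Y', append. Buffer now: "BYBVYBVY"
  byte 5: read out[5]='B', append. Buffer now: "BYBVYBVYB"
  byte 6: read out[6]='V', append. Buffer now: "BYBVYBVYBV"
  byte 7: read out[7]='Y', append. Buffer now: "BYBVYBVYBVY"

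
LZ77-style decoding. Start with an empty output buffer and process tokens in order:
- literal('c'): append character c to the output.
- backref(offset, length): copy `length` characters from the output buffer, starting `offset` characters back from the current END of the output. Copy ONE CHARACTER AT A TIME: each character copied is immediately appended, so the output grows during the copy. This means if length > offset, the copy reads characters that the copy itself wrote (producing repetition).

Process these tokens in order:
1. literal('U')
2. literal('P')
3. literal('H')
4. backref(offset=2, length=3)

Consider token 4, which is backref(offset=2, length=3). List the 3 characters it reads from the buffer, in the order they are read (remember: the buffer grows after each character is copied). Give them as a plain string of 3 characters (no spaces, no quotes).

Token 1: literal('U'). Output: "U"
Token 2: literal('P'). Output: "UP"
Token 3: literal('H'). Output: "UPH"
Token 4: backref(off=2, len=3). Buffer before: "UPH" (len 3)
  byte 1: read out[1]='P', append. Buffer now: "UPHP"
  byte 2: read out[2]='H', append. Buffer now: "UPHPH"
  byte 3: read out[3]='P', append. Buffer now: "UPHPHP"

Answer: PHP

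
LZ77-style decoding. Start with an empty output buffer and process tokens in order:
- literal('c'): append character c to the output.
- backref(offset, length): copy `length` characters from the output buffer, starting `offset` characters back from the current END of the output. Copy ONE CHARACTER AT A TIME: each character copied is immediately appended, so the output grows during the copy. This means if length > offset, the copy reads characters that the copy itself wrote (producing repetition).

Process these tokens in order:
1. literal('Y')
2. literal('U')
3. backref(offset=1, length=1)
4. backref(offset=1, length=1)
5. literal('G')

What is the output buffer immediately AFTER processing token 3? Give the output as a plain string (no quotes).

Answer: YUU

Derivation:
Token 1: literal('Y'). Output: "Y"
Token 2: literal('U'). Output: "YU"
Token 3: backref(off=1, len=1). Copied 'U' from pos 1. Output: "YUU"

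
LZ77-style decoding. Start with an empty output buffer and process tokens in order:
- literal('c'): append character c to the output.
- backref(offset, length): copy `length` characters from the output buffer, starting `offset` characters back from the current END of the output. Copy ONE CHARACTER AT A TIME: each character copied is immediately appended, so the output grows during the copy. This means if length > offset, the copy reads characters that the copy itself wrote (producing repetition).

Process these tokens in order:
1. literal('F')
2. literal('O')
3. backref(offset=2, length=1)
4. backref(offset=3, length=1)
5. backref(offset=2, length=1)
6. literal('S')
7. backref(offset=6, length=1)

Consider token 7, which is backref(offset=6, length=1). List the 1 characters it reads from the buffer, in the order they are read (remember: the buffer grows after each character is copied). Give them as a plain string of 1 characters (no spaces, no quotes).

Token 1: literal('F'). Output: "F"
Token 2: literal('O'). Output: "FO"
Token 3: backref(off=2, len=1). Copied 'F' from pos 0. Output: "FOF"
Token 4: backref(off=3, len=1). Copied 'F' from pos 0. Output: "FOFF"
Token 5: backref(off=2, len=1). Copied 'F' from pos 2. Output: "FOFFF"
Token 6: literal('S'). Output: "FOFFFS"
Token 7: backref(off=6, len=1). Buffer before: "FOFFFS" (len 6)
  byte 1: read out[0]='F', append. Buffer now: "FOFFFSF"

Answer: F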